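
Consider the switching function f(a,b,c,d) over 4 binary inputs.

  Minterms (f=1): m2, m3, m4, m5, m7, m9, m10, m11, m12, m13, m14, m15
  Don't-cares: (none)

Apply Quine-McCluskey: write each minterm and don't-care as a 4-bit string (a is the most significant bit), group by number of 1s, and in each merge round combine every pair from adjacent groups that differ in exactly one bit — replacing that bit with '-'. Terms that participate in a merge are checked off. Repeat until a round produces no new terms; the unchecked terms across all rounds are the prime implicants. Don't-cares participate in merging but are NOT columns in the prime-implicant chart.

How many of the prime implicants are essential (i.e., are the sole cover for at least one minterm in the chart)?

size-2^0 implicants → 0010(✓)  0011(✓)  0100(✓)  0101(✓)  0111(✓)  1001(✓)  1010(✓)  1011(✓)  1100(✓)  1101(✓)  1110(✓)  1111(✓)
size-2^1 implicants → -010(✓)  -011(✓)  -100(✓)  -101(✓)  -111(✓)  0-11(✓)  001-(✓)  01-1(✓)  010-(✓)  1-01(✓)  1-10(✓)  1-11(✓)  10-1(✓)  101-(✓)  11-0(✓)  11-1(✓)  110-(✓)  111-(✓)
size-2^2 implicants → --11  -01-  -1-1  -10-  1--1  1-1-  11--
Unchecked terms (primes): --11, -01-, -1-1, -10-, 1--1, 1-1-, 11--
Minterm coverage:
  m2 ⊆ -01- [E]
  m3 ⊆ --11,-01-
  m4 ⊆ -10- [E]
  m5 ⊆ -1-1,-10-
  m7 ⊆ --11,-1-1
  m9 ⊆ 1--1 [E]
  m10 ⊆ -01-,1-1-
  m11 ⊆ --11,-01-,1--1,1-1-
  m12 ⊆ -10-,11--
  m13 ⊆ -1-1,-10-,1--1,11--
  m14 ⊆ 1-1-,11--
  m15 ⊆ --11,-1-1,1--1,1-1-,11--
E = {-01-, -10-, 1--1}

3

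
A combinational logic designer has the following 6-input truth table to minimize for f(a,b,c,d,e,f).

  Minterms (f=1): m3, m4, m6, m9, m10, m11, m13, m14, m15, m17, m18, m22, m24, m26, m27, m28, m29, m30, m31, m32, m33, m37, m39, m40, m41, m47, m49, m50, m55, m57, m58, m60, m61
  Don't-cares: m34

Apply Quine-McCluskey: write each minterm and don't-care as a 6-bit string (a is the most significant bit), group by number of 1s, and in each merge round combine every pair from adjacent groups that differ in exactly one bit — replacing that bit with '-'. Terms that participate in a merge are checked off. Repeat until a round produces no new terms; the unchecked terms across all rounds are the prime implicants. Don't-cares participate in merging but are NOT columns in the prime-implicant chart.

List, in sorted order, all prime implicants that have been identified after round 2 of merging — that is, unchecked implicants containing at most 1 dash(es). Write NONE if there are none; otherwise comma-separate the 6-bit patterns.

[col 0] 000011*, 000100*, 000110*, 001001*, 001010*, 001011*, 001101*, 001110*, 001111*, 010001*, 010010*, 010110*, 011000*, 011010*, 011011*, 011100*, 011101*, 011110*, 011111*, 100000*, 100001*, 100010*, 100101*, 100111*, 101000*, 101001*, 101111*, 110001*, 110010*, 110111*, 111001*, 111010*, 111100*, 111101*
[col 1] -01001, -01111, -10001, -10010*, -11010*, -11100*, -11101*, 0-0110*, 0-1010*, 0-1011*, 0-1101*, 0-1110*, 0-1111*, 00-011, 00-110*, 0001-0, 001-01*, 001-10*, 001-11*, 0010-1*, 00101-*, 0011-1*, 00111-*, 01-010*, 01-110*, 010-10*, 011-00*, 011-10*, 011-11*, 0110-0*, 01101-*, 0111-0*, 0111-1*, 01110-*, 01111-*, 1-0001*, 1-0010, 1-0111, 1-1001*, 10-000*, 10-001*, 10-111, 100-01, 1000-0, 10000-*, 1001-1, 10100-*, 11-001*, 11-010*, 111-01, 11110-*
[col 2] -1-010, -1110-, 0--110, 0-1-10*, 0-1-11*, 0-101-*, 0-11-1, 0-111-*, 001--1, 001-1-*, 01--10, 011--0, 011-1-*, 0111--, 1--001, 10-00-
[col 3] 0-1-1-
Prime implicants: -01001, -01111, -1-010, -10001, -1110-, 0--110, 0-1-1-, 0-11-1, 00-011, 0001-0, 001--1, 01--10, 011--0, 0111--, 1--001, 1-0010, 1-0111, 10-00-, 10-111, 100-01, 1000-0, 1001-1, 111-01

-01001, -01111, -10001, 00-011, 0001-0, 1-0010, 1-0111, 10-111, 100-01, 1000-0, 1001-1, 111-01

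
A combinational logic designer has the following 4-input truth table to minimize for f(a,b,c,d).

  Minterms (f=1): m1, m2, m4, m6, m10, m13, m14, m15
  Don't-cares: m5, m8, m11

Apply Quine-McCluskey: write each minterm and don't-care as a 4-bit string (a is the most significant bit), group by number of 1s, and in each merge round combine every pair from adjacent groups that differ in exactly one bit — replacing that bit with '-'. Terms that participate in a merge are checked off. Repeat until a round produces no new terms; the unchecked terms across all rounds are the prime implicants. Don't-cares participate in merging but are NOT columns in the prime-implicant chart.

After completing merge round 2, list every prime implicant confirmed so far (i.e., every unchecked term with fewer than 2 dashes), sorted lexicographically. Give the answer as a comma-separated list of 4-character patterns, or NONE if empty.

-101, 0-01, 01-0, 010-, 10-0, 11-1

[col 0] 0001*, 0010*, 0100*, 0101*, 0110*, 1000*, 1010*, 1011*, 1101*, 1110*, 1111*
[col 1] -010*, -101, -110*, 0-01, 0-10*, 01-0, 010-, 1-10*, 1-11*, 10-0, 101-*, 11-1, 111-*
[col 2] --10, 1-1-
Prime implicants: --10, -101, 0-01, 01-0, 010-, 1-1-, 10-0, 11-1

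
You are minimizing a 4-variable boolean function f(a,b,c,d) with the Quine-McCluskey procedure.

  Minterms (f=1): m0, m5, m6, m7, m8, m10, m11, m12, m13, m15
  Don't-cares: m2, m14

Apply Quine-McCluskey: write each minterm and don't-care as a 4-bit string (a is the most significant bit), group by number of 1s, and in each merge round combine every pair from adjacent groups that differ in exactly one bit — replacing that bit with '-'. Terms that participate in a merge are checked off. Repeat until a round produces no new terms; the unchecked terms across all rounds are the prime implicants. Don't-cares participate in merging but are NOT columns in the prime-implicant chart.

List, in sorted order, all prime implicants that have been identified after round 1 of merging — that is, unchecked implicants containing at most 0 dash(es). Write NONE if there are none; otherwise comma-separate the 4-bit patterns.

[col 0] 0000*, 0010*, 0101*, 0110*, 0111*, 1000*, 1010*, 1011*, 1100*, 1101*, 1110*, 1111*
[col 1] -000*, -010*, -101*, -110*, -111*, 0-10*, 00-0*, 01-1*, 011-*, 1-00*, 1-10*, 1-11*, 10-0*, 101-*, 11-0*, 11-1*, 110-*, 111-*
[col 2] --10, -0-0, -1-1, -11-, 1--0, 1-1-, 11--
Prime implicants: --10, -0-0, -1-1, -11-, 1--0, 1-1-, 11--

NONE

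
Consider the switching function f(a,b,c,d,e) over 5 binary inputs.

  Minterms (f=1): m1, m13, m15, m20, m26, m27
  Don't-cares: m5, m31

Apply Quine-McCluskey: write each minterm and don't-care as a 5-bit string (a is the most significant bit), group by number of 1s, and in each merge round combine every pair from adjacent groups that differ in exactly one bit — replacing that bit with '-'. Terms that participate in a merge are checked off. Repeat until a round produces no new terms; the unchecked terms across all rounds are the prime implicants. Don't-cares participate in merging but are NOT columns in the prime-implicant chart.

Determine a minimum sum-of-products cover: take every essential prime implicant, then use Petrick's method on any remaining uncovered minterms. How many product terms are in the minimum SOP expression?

4

Round 0: 00001✓ 00101✓ 01101✓ 01111✓ 10100 11010✓ 11011✓ 11111✓
Round 1: -1111 0-101 00-01 011-1 11-11 1101-
PIs = {-1111, 0-101, 00-01, 011-1, 10100, 11-11, 1101-}
Coverage chart:
  m1: 00-01 ←essential
  m13: 0-101,011-1
  m15: -1111,011-1
  m20: 10100 ←essential
  m26: 1101- ←essential
  m27: 11-11,1101-
Essential: 00-01, 10100, 1101-
Petrick residual → 011-1
Min cover (4 terms): a'b'd'e + a'bce + ab'cd'e' + abc'd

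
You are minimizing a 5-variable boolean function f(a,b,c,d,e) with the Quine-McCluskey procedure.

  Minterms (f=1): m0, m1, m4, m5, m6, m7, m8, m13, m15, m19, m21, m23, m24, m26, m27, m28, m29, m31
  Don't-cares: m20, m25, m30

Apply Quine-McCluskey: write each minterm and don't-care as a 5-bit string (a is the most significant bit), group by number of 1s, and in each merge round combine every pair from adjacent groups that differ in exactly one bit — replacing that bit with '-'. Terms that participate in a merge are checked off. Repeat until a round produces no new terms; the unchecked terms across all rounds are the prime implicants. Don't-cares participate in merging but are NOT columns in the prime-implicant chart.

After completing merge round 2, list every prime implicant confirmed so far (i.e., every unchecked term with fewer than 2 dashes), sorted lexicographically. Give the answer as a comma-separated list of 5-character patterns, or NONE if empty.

-1000, 0-000

size-2^0 implicants → 00000(✓)  00001(✓)  00100(✓)  00101(✓)  00110(✓)  00111(✓)  01000(✓)  01101(✓)  01111(✓)  10011(✓)  10100(✓)  10101(✓)  10111(✓)  11000(✓)  11001(✓)  11010(✓)  11011(✓)  11100(✓)  11101(✓)  11110(✓)  11111(✓)
size-2^1 implicants → -0100(✓)  -0101(✓)  -0111(✓)  -1000  -1101(✓)  -1111(✓)  0-000  0-101(✓)  0-111(✓)  00-00(✓)  00-01(✓)  0000-(✓)  001-0(✓)  001-1(✓)  0010-(✓)  0011-(✓)  011-1(✓)  1-011(✓)  1-100(✓)  1-101(✓)  1-111(✓)  10-11(✓)  101-1(✓)  1010-(✓)  11-00(✓)  11-01(✓)  11-10(✓)  11-11(✓)  110-0(✓)  110-1(✓)  1100-(✓)  1101-(✓)  111-0(✓)  111-1(✓)  1110-(✓)  1111-(✓)
size-2^2 implicants → --101(✓)  --111(✓)  -01-1(✓)  -010-  -11-1(✓)  0-1-1(✓)  00-0-  001--  1--11  1-1-1(✓)  1-10-  11--0(✓)  11--1(✓)  11-0-(✓)  11-1-(✓)  110--(✓)  111--(✓)
size-2^3 implicants → --1-1  11---
Unchecked terms (primes): --1-1, -010-, -1000, 0-000, 00-0-, 001--, 1--11, 1-10-, 11---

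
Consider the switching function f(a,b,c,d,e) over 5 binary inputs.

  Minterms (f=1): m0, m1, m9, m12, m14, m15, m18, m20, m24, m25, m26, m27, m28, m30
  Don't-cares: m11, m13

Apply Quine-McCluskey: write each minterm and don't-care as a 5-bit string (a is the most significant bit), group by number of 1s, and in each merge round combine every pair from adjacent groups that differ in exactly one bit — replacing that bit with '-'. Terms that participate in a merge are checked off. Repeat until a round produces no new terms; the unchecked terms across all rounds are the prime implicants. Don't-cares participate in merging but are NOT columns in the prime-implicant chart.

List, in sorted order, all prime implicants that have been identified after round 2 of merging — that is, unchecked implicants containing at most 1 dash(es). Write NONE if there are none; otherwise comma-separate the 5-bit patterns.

0-001, 0000-, 1-010, 1-100

Round 0: 00000✓ 00001✓ 01001✓ 01011✓ 01100✓ 01101✓ 01110✓ 01111✓ 10010✓ 10100✓ 11000✓ 11001✓ 11010✓ 11011✓ 11100✓ 11110✓
Round 1: -1001✓ -1011✓ -1100✓ -1110✓ 0-001 0000- 01-01✓ 01-11✓ 010-1✓ 011-0✓ 011-1✓ 0110-✓ 0111-✓ 1-010 1-100 11-00✓ 11-10✓ 110-0✓ 110-1✓ 1100-✓ 1101-✓ 111-0✓
Round 2: -10-1 -11-0 01--1 011-- 11--0 110--
PIs = {-10-1, -11-0, 0-001, 0000-, 01--1, 011--, 1-010, 1-100, 11--0, 110--}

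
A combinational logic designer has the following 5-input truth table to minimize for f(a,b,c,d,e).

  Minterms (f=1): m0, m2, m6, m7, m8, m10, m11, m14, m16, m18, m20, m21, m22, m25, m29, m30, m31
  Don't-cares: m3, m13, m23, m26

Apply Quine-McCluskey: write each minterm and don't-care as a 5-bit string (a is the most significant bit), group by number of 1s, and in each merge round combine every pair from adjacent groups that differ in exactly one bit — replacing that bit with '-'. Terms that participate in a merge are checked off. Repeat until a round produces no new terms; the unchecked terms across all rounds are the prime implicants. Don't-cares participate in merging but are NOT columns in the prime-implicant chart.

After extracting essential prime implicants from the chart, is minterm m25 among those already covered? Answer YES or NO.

size-2^0 implicants → 00000(✓)  00010(✓)  00011(✓)  00110(✓)  00111(✓)  01000(✓)  01010(✓)  01011(✓)  01101(✓)  01110(✓)  10000(✓)  10010(✓)  10100(✓)  10101(✓)  10110(✓)  10111(✓)  11001(✓)  11010(✓)  11101(✓)  11110(✓)  11111(✓)
size-2^1 implicants → -0000(✓)  -0010(✓)  -0110(✓)  -0111(✓)  -1010(✓)  -1101  -1110(✓)  0-000(✓)  0-010(✓)  0-011(✓)  0-110(✓)  00-10(✓)  00-11(✓)  000-0(✓)  0001-(✓)  0011-(✓)  01-10(✓)  010-0(✓)  0101-(✓)  1-010(✓)  1-101(✓)  1-110(✓)  1-111(✓)  10-00(✓)  10-10(✓)  100-0(✓)  101-0(✓)  101-1(✓)  1010-(✓)  1011-(✓)  11-01  11-10(✓)  111-1(✓)  1111-(✓)
size-2^2 implicants → --010(✓)  --110(✓)  -0-10(✓)  -00-0  -011-  -1-10(✓)  0--10(✓)  0-0-0  0-01-  00-1-  1--10(✓)  1-1-1  1-11-  10--0  101--
size-2^3 implicants → ---10
Unchecked terms (primes): ---10, -00-0, -011-, -1101, 0-0-0, 0-01-, 00-1-, 1-1-1, 1-11-, 10--0, 101--, 11-01
Minterm coverage:
  m0 ⊆ -00-0,0-0-0
  m2 ⊆ ---10,-00-0,0-0-0,0-01-,00-1-
  m6 ⊆ ---10,-011-,00-1-
  m7 ⊆ -011-,00-1-
  m8 ⊆ 0-0-0 [E]
  m10 ⊆ ---10,0-0-0,0-01-
  m11 ⊆ 0-01- [E]
  m14 ⊆ ---10 [E]
  m16 ⊆ -00-0,10--0
  m18 ⊆ ---10,-00-0,10--0
  m20 ⊆ 10--0,101--
  m21 ⊆ 1-1-1,101--
  m22 ⊆ ---10,-011-,1-11-,10--0,101--
  m25 ⊆ 11-01 [E]
  m29 ⊆ -1101,1-1-1,11-01
  m30 ⊆ ---10,1-11-
  m31 ⊆ 1-1-1,1-11-
E = {---10, 0-0-0, 0-01-, 11-01}

YES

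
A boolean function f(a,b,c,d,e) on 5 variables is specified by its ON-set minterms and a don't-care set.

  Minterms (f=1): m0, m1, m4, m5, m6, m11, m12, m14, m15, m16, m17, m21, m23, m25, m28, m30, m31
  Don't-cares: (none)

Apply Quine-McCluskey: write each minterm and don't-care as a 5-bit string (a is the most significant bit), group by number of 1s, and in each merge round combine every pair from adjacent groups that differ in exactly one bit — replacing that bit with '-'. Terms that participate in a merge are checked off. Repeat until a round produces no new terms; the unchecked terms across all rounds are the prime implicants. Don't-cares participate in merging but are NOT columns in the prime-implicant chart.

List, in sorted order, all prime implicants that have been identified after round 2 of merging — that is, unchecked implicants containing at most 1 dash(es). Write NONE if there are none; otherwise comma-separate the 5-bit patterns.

Round 0: 00000✓ 00001✓ 00100✓ 00101✓ 00110✓ 01011✓ 01100✓ 01110✓ 01111✓ 10000✓ 10001✓ 10101✓ 10111✓ 11001✓ 11100✓ 11110✓ 11111✓
Round 1: -0000✓ -0001✓ -0101✓ -1100✓ -1110✓ -1111✓ 0-100✓ 0-110✓ 00-00✓ 00-01✓ 0000-✓ 001-0✓ 0010-✓ 01-11 011-0✓ 0111-✓ 1-001 1-111 10-01✓ 1000-✓ 101-1 111-0✓ 1111-✓
Round 2: -0-01 -000- -11-0 -111- 0-1-0 00-0-
PIs = {-0-01, -000-, -11-0, -111-, 0-1-0, 00-0-, 01-11, 1-001, 1-111, 101-1}

01-11, 1-001, 1-111, 101-1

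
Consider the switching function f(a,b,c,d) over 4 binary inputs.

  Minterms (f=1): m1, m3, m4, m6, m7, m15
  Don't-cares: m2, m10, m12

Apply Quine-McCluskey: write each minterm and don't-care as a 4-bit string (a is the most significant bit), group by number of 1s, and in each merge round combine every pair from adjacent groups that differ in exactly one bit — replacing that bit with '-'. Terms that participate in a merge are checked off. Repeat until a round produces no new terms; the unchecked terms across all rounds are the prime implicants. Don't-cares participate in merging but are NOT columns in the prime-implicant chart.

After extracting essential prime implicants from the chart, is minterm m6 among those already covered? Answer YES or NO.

NO

[col 0] 0001*, 0010*, 0011*, 0100*, 0110*, 0111*, 1010*, 1100*, 1111*
[col 1] -010, -100, -111, 0-10*, 0-11*, 00-1, 001-*, 01-0, 011-*
[col 2] 0-1-
Prime implicants: -010, -100, -111, 0-1-, 00-1, 01-0
PI chart (minterm → PIs covering it):
  1 | 00-1  (sole → essential)
  3 | 0-1-,00-1
  4 | -100,01-0
  6 | 0-1-,01-0
  7 | -111,0-1-
  15 | -111  (sole → essential)
Essential prime implicants: -111, 00-1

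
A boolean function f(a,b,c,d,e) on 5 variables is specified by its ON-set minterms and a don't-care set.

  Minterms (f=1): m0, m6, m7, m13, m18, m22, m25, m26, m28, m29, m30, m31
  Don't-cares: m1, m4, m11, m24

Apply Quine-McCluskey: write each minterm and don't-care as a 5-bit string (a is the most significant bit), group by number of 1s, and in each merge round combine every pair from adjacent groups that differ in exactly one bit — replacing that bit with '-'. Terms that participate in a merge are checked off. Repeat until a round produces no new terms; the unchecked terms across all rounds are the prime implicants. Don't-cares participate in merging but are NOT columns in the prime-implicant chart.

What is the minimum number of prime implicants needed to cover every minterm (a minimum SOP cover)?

size-2^0 implicants → 00000(✓)  00001(✓)  00100(✓)  00110(✓)  00111(✓)  01011  01101(✓)  10010(✓)  10110(✓)  11000(✓)  11001(✓)  11010(✓)  11100(✓)  11101(✓)  11110(✓)  11111(✓)
size-2^1 implicants → -0110  -1101  00-00  0000-  001-0  0011-  1-010(✓)  1-110(✓)  10-10(✓)  11-00(✓)  11-01(✓)  11-10(✓)  110-0(✓)  1100-(✓)  111-0(✓)  111-1(✓)  1110-(✓)  1111-(✓)
size-2^2 implicants → 1--10  11--0  11-0-  111--
Unchecked terms (primes): -0110, -1101, 00-00, 0000-, 001-0, 0011-, 01011, 1--10, 11--0, 11-0-, 111--
Minterm coverage:
  m0 ⊆ 00-00,0000-
  m6 ⊆ -0110,001-0,0011-
  m7 ⊆ 0011- [E]
  m13 ⊆ -1101 [E]
  m18 ⊆ 1--10 [E]
  m22 ⊆ -0110,1--10
  m25 ⊆ 11-0- [E]
  m26 ⊆ 1--10,11--0
  m28 ⊆ 11--0,11-0-,111--
  m29 ⊆ -1101,11-0-,111--
  m30 ⊆ 1--10,11--0,111--
  m31 ⊆ 111-- [E]
E = {-1101, 0011-, 1--10, 11-0-, 111--}
Petrick residual → 00-00
Cover = bcd'e + a'b'd'e' + a'b'cd + ade' + abd' + abc  |cover|=6

6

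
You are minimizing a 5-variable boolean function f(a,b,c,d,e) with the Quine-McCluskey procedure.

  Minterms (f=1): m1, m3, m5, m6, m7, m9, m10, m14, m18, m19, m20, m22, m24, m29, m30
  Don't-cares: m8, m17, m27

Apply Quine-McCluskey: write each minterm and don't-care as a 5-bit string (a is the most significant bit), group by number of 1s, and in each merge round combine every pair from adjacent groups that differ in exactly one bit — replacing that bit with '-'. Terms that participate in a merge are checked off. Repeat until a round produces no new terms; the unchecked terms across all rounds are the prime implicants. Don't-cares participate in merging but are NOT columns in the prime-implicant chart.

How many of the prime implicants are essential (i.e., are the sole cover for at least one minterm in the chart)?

Round 0: 00001✓ 00011✓ 00101✓ 00110✓ 00111✓ 01000✓ 01001✓ 01010✓ 01110✓ 10001✓ 10010✓ 10011✓ 10100✓ 10110✓ 11000✓ 11011✓ 11101 11110✓
Round 1: -0001✓ -0011✓ -0110✓ -1000 -1110✓ 0-001 0-110✓ 00-01✓ 00-11✓ 000-1✓ 001-1✓ 0011- 01-10 010-0 0100- 1-011 1-110✓ 10-10 100-1✓ 1001- 101-0
Round 2: --110 -00-1 00--1
PIs = {--110, -00-1, -1000, 0-001, 00--1, 0011-, 01-10, 010-0, 0100-, 1-011, 10-10, 1001-, 101-0, 11101}
Coverage chart:
  m1: -00-1,0-001,00--1
  m3: -00-1,00--1
  m5: 00--1 ←essential
  m6: --110,0011-
  m7: 00--1,0011-
  m9: 0-001,0100-
  m10: 01-10,010-0
  m14: --110,01-10
  m18: 10-10,1001-
  m19: -00-1,1-011,1001-
  m20: 101-0 ←essential
  m22: --110,10-10,101-0
  m24: -1000 ←essential
  m29: 11101 ←essential
  m30: --110 ←essential
Essential: --110, -1000, 00--1, 101-0, 11101

5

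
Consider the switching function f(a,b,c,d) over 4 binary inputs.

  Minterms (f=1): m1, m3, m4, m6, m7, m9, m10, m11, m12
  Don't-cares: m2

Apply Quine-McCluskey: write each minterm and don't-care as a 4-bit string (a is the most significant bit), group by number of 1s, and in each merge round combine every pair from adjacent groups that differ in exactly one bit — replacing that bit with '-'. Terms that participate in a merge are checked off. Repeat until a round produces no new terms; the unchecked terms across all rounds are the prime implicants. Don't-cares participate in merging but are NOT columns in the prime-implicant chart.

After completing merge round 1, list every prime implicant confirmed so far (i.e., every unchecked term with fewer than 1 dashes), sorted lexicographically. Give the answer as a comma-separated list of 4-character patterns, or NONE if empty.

Round 0: 0001✓ 0010✓ 0011✓ 0100✓ 0110✓ 0111✓ 1001✓ 1010✓ 1011✓ 1100✓
Round 1: -001✓ -010✓ -011✓ -100 0-10✓ 0-11✓ 00-1✓ 001-✓ 01-0 011-✓ 10-1✓ 101-✓
Round 2: -0-1 -01- 0-1-
PIs = {-0-1, -01-, -100, 0-1-, 01-0}

NONE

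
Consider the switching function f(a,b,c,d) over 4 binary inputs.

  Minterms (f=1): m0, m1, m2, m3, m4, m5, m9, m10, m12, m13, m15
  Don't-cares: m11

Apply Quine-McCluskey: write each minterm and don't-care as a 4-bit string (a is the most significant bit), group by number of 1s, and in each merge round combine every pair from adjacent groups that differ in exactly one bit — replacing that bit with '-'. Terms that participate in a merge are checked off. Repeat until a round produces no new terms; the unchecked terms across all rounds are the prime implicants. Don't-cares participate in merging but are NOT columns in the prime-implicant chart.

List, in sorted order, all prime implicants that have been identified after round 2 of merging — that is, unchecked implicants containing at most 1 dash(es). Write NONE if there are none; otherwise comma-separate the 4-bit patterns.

NONE

Round 0: 0000✓ 0001✓ 0010✓ 0011✓ 0100✓ 0101✓ 1001✓ 1010✓ 1011✓ 1100✓ 1101✓ 1111✓
Round 1: -001✓ -010✓ -011✓ -100✓ -101✓ 0-00✓ 0-01✓ 00-0✓ 00-1✓ 000-✓ 001-✓ 010-✓ 1-01✓ 1-11✓ 10-1✓ 101-✓ 11-1✓ 110-✓
Round 2: --01 -0-1 -01- -10- 0-0- 00-- 1--1
PIs = {--01, -0-1, -01-, -10-, 0-0-, 00--, 1--1}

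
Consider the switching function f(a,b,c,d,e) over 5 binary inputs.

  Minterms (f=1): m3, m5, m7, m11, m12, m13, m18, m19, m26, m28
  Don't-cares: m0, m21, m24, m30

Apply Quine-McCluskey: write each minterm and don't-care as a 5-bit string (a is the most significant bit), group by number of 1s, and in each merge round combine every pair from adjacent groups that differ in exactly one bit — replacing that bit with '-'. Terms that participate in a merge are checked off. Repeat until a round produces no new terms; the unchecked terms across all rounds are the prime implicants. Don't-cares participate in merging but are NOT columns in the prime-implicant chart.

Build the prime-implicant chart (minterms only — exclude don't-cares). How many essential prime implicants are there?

1

Round 0: 00000 00011✓ 00101✓ 00111✓ 01011✓ 01100✓ 01101✓ 10010✓ 10011✓ 10101✓ 11000✓ 11010✓ 11100✓ 11110✓
Round 1: -0011 -0101 -1100 0-011 0-101 00-11 001-1 0110- 1-010 1001- 11-00✓ 11-10✓ 110-0✓ 111-0✓
Round 2: 11--0
PIs = {-0011, -0101, -1100, 0-011, 0-101, 00-11, 00000, 001-1, 0110-, 1-010, 1001-, 11--0}
Coverage chart:
  m3: -0011,0-011,00-11
  m5: -0101,0-101,001-1
  m7: 00-11,001-1
  m11: 0-011 ←essential
  m12: -1100,0110-
  m13: 0-101,0110-
  m18: 1-010,1001-
  m19: -0011,1001-
  m26: 1-010,11--0
  m28: -1100,11--0
Essential: 0-011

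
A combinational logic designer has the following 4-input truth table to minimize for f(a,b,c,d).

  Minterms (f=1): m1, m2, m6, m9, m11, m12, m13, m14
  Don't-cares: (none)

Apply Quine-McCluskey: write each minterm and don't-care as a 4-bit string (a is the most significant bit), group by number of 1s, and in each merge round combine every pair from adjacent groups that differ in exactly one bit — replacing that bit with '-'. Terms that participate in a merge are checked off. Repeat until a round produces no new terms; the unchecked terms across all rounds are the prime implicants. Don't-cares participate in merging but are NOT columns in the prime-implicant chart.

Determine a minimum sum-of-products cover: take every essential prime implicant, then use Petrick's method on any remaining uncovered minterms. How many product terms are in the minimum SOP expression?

[col 0] 0001*, 0010*, 0110*, 1001*, 1011*, 1100*, 1101*, 1110*
[col 1] -001, -110, 0-10, 1-01, 10-1, 11-0, 110-
Prime implicants: -001, -110, 0-10, 1-01, 10-1, 11-0, 110-
PI chart (minterm → PIs covering it):
  1 | -001  (sole → essential)
  2 | 0-10  (sole → essential)
  6 | -110,0-10
  9 | -001,1-01,10-1
  11 | 10-1  (sole → essential)
  12 | 11-0,110-
  13 | 1-01,110-
  14 | -110,11-0
Essential prime implicants: -001, 0-10, 10-1
Petrick residual → -110, 110-
Minimum SOP uses 5 PIs: b'c'd + bcd' + a'cd' + ab'd + abc'

5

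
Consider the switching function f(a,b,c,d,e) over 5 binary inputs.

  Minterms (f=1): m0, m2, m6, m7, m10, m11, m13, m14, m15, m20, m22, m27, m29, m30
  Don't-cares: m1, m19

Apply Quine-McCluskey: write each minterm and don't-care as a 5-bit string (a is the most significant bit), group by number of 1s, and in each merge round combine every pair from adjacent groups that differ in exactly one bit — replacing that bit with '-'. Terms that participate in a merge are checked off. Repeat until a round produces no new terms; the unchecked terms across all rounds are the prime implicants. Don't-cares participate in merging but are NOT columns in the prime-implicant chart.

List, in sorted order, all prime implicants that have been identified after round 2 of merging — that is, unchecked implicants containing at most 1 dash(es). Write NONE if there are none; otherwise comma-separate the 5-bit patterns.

size-2^0 implicants → 00000(✓)  00001(✓)  00010(✓)  00110(✓)  00111(✓)  01010(✓)  01011(✓)  01101(✓)  01110(✓)  01111(✓)  10011(✓)  10100(✓)  10110(✓)  11011(✓)  11101(✓)  11110(✓)
size-2^1 implicants → -0110(✓)  -1011  -1101  -1110(✓)  0-010(✓)  0-110(✓)  0-111(✓)  00-10(✓)  000-0  0000-  0011-(✓)  01-10(✓)  01-11(✓)  0101-(✓)  011-1  0111-(✓)  1-011  1-110(✓)  101-0
size-2^2 implicants → --110  0--10  0-11-  01-1-
Unchecked terms (primes): --110, -1011, -1101, 0--10, 0-11-, 000-0, 0000-, 01-1-, 011-1, 1-011, 101-0

-1011, -1101, 000-0, 0000-, 011-1, 1-011, 101-0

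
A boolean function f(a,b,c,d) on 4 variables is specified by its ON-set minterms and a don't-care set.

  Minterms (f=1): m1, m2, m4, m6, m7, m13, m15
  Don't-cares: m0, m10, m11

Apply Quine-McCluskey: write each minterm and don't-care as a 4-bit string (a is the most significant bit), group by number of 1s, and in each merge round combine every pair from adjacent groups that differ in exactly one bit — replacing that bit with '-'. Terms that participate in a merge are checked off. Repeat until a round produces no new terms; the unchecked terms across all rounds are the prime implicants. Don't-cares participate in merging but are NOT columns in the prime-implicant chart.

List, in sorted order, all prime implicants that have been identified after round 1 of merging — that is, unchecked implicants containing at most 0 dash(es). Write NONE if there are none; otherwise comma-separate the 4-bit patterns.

Round 0: 0000✓ 0001✓ 0010✓ 0100✓ 0110✓ 0111✓ 1010✓ 1011✓ 1101✓ 1111✓
Round 1: -010 -111 0-00✓ 0-10✓ 00-0✓ 000- 01-0✓ 011- 1-11 101- 11-1
Round 2: 0--0
PIs = {-010, -111, 0--0, 000-, 011-, 1-11, 101-, 11-1}

NONE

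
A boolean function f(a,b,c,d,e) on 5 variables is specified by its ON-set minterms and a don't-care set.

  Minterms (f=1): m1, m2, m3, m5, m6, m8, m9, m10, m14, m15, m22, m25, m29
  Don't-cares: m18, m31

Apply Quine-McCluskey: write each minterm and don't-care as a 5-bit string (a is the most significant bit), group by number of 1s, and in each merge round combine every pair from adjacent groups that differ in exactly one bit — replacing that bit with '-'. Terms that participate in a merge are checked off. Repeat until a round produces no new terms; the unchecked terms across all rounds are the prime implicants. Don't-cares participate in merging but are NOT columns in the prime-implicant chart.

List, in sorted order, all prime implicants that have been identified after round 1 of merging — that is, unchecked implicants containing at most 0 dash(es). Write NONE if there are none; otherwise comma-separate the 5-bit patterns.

Round 0: 00001✓ 00010✓ 00011✓ 00101✓ 00110✓ 01000✓ 01001✓ 01010✓ 01110✓ 01111✓ 10010✓ 10110✓ 11001✓ 11101✓ 11111✓
Round 1: -0010✓ -0110✓ -1001 -1111 0-001 0-010✓ 0-110✓ 00-01 00-10✓ 000-1 0001- 01-10✓ 010-0 0100- 0111- 10-10✓ 11-01 111-1
Round 2: -0-10 0--10
PIs = {-0-10, -1001, -1111, 0--10, 0-001, 00-01, 000-1, 0001-, 010-0, 0100-, 0111-, 11-01, 111-1}

NONE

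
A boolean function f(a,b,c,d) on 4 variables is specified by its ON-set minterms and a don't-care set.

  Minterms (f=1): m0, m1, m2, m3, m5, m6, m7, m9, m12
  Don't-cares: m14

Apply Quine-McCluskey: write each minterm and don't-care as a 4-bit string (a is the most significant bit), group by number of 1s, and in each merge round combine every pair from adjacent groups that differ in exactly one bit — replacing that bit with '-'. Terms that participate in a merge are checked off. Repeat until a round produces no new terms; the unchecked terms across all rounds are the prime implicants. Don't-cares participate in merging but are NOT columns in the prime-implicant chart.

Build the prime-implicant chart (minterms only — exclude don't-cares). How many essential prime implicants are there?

Round 0: 0000✓ 0001✓ 0010✓ 0011✓ 0101✓ 0110✓ 0111✓ 1001✓ 1100✓ 1110✓
Round 1: -001 -110 0-01✓ 0-10✓ 0-11✓ 00-0✓ 00-1✓ 000-✓ 001-✓ 01-1✓ 011-✓ 11-0
Round 2: 0--1 0-1- 00--
PIs = {-001, -110, 0--1, 0-1-, 00--, 11-0}
Coverage chart:
  m0: 00-- ←essential
  m1: -001,0--1,00--
  m2: 0-1-,00--
  m3: 0--1,0-1-,00--
  m5: 0--1 ←essential
  m6: -110,0-1-
  m7: 0--1,0-1-
  m9: -001 ←essential
  m12: 11-0 ←essential
Essential: -001, 0--1, 00--, 11-0

4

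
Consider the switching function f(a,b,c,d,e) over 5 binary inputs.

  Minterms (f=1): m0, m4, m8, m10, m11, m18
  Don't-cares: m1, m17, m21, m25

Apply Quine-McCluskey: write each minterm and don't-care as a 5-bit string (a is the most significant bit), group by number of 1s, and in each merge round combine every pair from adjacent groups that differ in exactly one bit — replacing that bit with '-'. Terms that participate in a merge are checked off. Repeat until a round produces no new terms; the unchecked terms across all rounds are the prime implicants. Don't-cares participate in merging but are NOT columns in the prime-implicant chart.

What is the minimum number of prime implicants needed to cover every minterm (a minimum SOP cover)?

size-2^0 implicants → 00000(✓)  00001(✓)  00100(✓)  01000(✓)  01010(✓)  01011(✓)  10001(✓)  10010  10101(✓)  11001(✓)
size-2^1 implicants → -0001  0-000  00-00  0000-  010-0  0101-  1-001  10-01
Unchecked terms (primes): -0001, 0-000, 00-00, 0000-, 010-0, 0101-, 1-001, 10-01, 10010
Minterm coverage:
  m0 ⊆ 0-000,00-00,0000-
  m4 ⊆ 00-00 [E]
  m8 ⊆ 0-000,010-0
  m10 ⊆ 010-0,0101-
  m11 ⊆ 0101- [E]
  m18 ⊆ 10010 [E]
E = {00-00, 0101-, 10010}
Petrick residual → 0-000
Cover = a'c'd'e' + a'b'd'e' + a'bc'd + ab'c'de'  |cover|=4

4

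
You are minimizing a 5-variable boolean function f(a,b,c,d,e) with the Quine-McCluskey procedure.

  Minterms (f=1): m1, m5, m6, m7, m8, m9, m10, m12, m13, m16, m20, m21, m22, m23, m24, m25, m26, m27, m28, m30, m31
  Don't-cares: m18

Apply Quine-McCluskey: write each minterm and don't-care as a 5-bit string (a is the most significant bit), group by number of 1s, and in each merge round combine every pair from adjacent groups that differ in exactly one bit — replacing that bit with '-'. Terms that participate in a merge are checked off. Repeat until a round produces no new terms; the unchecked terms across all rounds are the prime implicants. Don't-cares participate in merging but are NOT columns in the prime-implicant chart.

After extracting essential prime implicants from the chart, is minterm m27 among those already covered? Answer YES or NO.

size-2^0 implicants → 00001(✓)  00101(✓)  00110(✓)  00111(✓)  01000(✓)  01001(✓)  01010(✓)  01100(✓)  01101(✓)  10000(✓)  10010(✓)  10100(✓)  10101(✓)  10110(✓)  10111(✓)  11000(✓)  11001(✓)  11010(✓)  11011(✓)  11100(✓)  11110(✓)  11111(✓)
size-2^1 implicants → -0101(✓)  -0110(✓)  -0111(✓)  -1000(✓)  -1001(✓)  -1010(✓)  -1100(✓)  0-001(✓)  0-101(✓)  00-01(✓)  001-1(✓)  0011-(✓)  01-00(✓)  01-01(✓)  010-0(✓)  0100-(✓)  0110-(✓)  1-000(✓)  1-010(✓)  1-100(✓)  1-110(✓)  1-111(✓)  10-00(✓)  10-10(✓)  100-0(✓)  101-0(✓)  101-1(✓)  1010-(✓)  1011-(✓)  11-00(✓)  11-10(✓)  11-11(✓)  110-0(✓)  110-1(✓)  1100-(✓)  1101-(✓)  111-0(✓)  1111-(✓)
size-2^2 implicants → -01-1  -011-  -1-00  -10-0  -100-  0--01  01-0-  1--00(✓)  1--10(✓)  1-0-0(✓)  1-1-0(✓)  1-11-  10--0(✓)  101--  11--0(✓)  11-1-  110--
size-2^3 implicants → 1---0
Unchecked terms (primes): -01-1, -011-, -1-00, -10-0, -100-, 0--01, 01-0-, 1---0, 1-11-, 101--, 11-1-, 110--
Minterm coverage:
  m1 ⊆ 0--01 [E]
  m5 ⊆ -01-1,0--01
  m6 ⊆ -011- [E]
  m7 ⊆ -01-1,-011-
  m8 ⊆ -1-00,-10-0,-100-,01-0-
  m9 ⊆ -100-,0--01,01-0-
  m10 ⊆ -10-0 [E]
  m12 ⊆ -1-00,01-0-
  m13 ⊆ 0--01,01-0-
  m16 ⊆ 1---0 [E]
  m20 ⊆ 1---0,101--
  m21 ⊆ -01-1,101--
  m22 ⊆ -011-,1---0,1-11-,101--
  m23 ⊆ -01-1,-011-,1-11-,101--
  m24 ⊆ -1-00,-10-0,-100-,1---0,110--
  m25 ⊆ -100-,110--
  m26 ⊆ -10-0,1---0,11-1-,110--
  m27 ⊆ 11-1-,110--
  m28 ⊆ -1-00,1---0
  m30 ⊆ 1---0,1-11-,11-1-
  m31 ⊆ 1-11-,11-1-
E = {-011-, -10-0, 0--01, 1---0}

NO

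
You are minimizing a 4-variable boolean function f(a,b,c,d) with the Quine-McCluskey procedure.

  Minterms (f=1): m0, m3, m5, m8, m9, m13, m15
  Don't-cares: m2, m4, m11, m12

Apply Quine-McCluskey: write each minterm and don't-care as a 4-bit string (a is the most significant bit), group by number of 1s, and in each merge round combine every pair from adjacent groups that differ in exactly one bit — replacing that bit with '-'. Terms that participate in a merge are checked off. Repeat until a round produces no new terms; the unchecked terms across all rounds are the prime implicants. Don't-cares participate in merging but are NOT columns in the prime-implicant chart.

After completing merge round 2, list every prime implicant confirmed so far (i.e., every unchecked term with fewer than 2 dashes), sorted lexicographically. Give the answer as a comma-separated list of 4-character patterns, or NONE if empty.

-011, 00-0, 001-

[col 0] 0000*, 0010*, 0011*, 0100*, 0101*, 1000*, 1001*, 1011*, 1100*, 1101*, 1111*
[col 1] -000*, -011, -100*, -101*, 0-00*, 00-0, 001-, 010-*, 1-00*, 1-01*, 1-11*, 10-1*, 100-*, 11-1*, 110-*
[col 2] --00, -10-, 1--1, 1-0-
Prime implicants: --00, -011, -10-, 00-0, 001-, 1--1, 1-0-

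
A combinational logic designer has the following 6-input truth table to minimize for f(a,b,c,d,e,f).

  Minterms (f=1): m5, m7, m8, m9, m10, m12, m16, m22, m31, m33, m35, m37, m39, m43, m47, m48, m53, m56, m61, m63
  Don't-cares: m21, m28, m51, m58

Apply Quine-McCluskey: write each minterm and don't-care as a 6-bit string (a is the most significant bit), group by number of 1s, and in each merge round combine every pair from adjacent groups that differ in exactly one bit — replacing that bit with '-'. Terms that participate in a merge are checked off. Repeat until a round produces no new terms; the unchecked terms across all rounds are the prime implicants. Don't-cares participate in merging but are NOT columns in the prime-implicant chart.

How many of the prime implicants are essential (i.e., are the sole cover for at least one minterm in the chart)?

Round 0: 000101✓ 000111✓ 001000✓ 001001✓ 001010✓ 001100✓ 010000✓ 010101✓ 010110 011100✓ 011111✓ 100001✓ 100011✓ 100101✓ 100111✓ 101011✓ 101111✓ 110000✓ 110011✓ 110101✓ 111000✓ 111010✓ 111101✓ 111111✓
Round 1: -00101✓ -00111✓ -10000 -10101✓ -11111 0-0101✓ 0-1100 0001-1✓ 001-00 0010-0 00100- 1-0011 1-0101✓ 1-1111 10-011✓ 10-111✓ 100-01✓ 100-11✓ 1000-1✓ 1001-1✓ 101-11✓ 11-000 11-101 1110-0 1111-1
Round 2: --0101 -001-1 10--11 100--1
PIs = {--0101, -001-1, -10000, -11111, 0-1100, 001-00, 0010-0, 00100-, 010110, 1-0011, 1-1111, 10--11, 100--1, 11-000, 11-101, 1110-0, 1111-1}
Coverage chart:
  m5: --0101,-001-1
  m7: -001-1 ←essential
  m8: 001-00,0010-0,00100-
  m9: 00100- ←essential
  m10: 0010-0 ←essential
  m12: 0-1100,001-00
  m16: -10000 ←essential
  m22: 010110 ←essential
  m31: -11111 ←essential
  m33: 100--1 ←essential
  m35: 1-0011,10--11,100--1
  m37: --0101,-001-1,100--1
  m39: -001-1,10--11,100--1
  m43: 10--11 ←essential
  m47: 1-1111,10--11
  m48: -10000,11-000
  m53: --0101,11-101
  m56: 11-000,1110-0
  m61: 11-101,1111-1
  m63: -11111,1-1111,1111-1
Essential: -001-1, -10000, -11111, 0010-0, 00100-, 010110, 10--11, 100--1

8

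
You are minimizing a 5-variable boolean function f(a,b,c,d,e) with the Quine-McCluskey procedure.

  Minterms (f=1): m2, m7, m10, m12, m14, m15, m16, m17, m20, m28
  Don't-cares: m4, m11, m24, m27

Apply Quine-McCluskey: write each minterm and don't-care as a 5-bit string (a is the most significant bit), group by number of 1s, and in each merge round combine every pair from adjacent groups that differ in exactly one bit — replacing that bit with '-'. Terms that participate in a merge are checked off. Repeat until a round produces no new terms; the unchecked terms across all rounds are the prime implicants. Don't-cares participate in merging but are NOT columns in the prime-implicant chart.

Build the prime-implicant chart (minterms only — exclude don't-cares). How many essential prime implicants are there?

3

[col 0] 00010*, 00100*, 00111*, 01010*, 01011*, 01100*, 01110*, 01111*, 10000*, 10001*, 10100*, 11000*, 11011*, 11100*
[col 1] -0100*, -1011, -1100*, 0-010, 0-100*, 0-111, 01-10*, 01-11*, 0101-*, 011-0, 0111-*, 1-000*, 1-100*, 10-00*, 1000-, 11-00*
[col 2] --100, 01-1-, 1--00
Prime implicants: --100, -1011, 0-010, 0-111, 01-1-, 011-0, 1--00, 1000-
PI chart (minterm → PIs covering it):
  2 | 0-010  (sole → essential)
  7 | 0-111  (sole → essential)
  10 | 0-010,01-1-
  12 | --100,011-0
  14 | 01-1-,011-0
  15 | 0-111,01-1-
  16 | 1--00,1000-
  17 | 1000-  (sole → essential)
  20 | --100,1--00
  28 | --100,1--00
Essential prime implicants: 0-010, 0-111, 1000-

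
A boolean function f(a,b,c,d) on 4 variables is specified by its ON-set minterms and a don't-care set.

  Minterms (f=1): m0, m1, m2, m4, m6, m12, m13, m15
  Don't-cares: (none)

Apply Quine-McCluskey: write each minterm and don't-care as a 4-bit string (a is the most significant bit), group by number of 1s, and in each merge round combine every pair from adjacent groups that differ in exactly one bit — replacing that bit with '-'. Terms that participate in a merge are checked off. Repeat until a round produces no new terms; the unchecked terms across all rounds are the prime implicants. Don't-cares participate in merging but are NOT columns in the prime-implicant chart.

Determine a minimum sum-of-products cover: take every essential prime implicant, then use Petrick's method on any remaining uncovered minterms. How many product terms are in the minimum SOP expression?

[col 0] 0000*, 0001*, 0010*, 0100*, 0110*, 1100*, 1101*, 1111*
[col 1] -100, 0-00*, 0-10*, 00-0*, 000-, 01-0*, 11-1, 110-
[col 2] 0--0
Prime implicants: -100, 0--0, 000-, 11-1, 110-
PI chart (minterm → PIs covering it):
  0 | 0--0,000-
  1 | 000-  (sole → essential)
  2 | 0--0  (sole → essential)
  4 | -100,0--0
  6 | 0--0  (sole → essential)
  12 | -100,110-
  13 | 11-1,110-
  15 | 11-1  (sole → essential)
Essential prime implicants: 0--0, 000-, 11-1
Petrick residual → -100
Minimum SOP uses 4 PIs: bc'd' + a'd' + a'b'c' + abd

4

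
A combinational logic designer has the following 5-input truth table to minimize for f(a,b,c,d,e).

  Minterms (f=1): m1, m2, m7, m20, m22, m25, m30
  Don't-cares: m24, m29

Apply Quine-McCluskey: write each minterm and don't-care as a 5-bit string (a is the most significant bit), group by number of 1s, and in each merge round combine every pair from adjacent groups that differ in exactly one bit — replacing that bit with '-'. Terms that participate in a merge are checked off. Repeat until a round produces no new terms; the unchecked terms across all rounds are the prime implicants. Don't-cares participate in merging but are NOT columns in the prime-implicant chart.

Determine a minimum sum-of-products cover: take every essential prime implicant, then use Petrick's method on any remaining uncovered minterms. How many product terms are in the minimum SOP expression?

[col 0] 00001, 00010, 00111, 10100*, 10110*, 11000*, 11001*, 11101*, 11110*
[col 1] 1-110, 101-0, 11-01, 1100-
Prime implicants: 00001, 00010, 00111, 1-110, 101-0, 11-01, 1100-
PI chart (minterm → PIs covering it):
  1 | 00001  (sole → essential)
  2 | 00010  (sole → essential)
  7 | 00111  (sole → essential)
  20 | 101-0  (sole → essential)
  22 | 1-110,101-0
  25 | 11-01,1100-
  30 | 1-110  (sole → essential)
Essential prime implicants: 00001, 00010, 00111, 1-110, 101-0
Petrick residual → 11-01
Minimum SOP uses 6 PIs: a'b'c'd'e + a'b'c'de' + a'b'cde + acde' + ab'ce' + abd'e

6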